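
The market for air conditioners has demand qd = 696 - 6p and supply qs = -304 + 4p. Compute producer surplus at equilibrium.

Producer surplus = 1152

Equilibrium: 696 - 6p = -304 + 4p gives p* = 100, q* = 96.
Supply starts at p = 76 (where qs = 0).
PS = ½(100 − 76)(96) = 1152.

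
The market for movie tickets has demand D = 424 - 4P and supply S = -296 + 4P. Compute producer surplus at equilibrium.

Producer surplus = 512

Equilibrium: 424 - 4P = -296 + 4P gives P* = 90, Q* = 64.
Supply starts at P = 74 (where S = 0).
PS = ½(90 − 74)(64) = 512.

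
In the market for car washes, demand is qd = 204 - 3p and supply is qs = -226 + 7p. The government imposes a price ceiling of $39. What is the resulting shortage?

Shortage = 40

Equilibrium price would be p* = 43, so the ceiling at 39 binds.
At p = 39: qd = 204 − 3(39) = 87, qs = -226 + 7(39) = 47.
Shortage = 87 − 47 = 40.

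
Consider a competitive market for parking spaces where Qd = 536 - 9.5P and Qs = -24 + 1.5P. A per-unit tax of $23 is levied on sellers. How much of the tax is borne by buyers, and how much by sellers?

Buyers bear 69/22, sellers bear 437/22

Pre-tax equilibrium: P* = 560/11, Q* = 576/11.
Tax on sellers shifts supply to Qs = -24 + 1.5(P − 23) = -58.5 + 1.5P.
536 - 9.5P = -58.5 + 1.5P gives buyer price Pb = 1189/22; sellers receive Ps = 1189/22 − 23 = 683/22.
New quantity: Q = 536 − 9.5(1189/22) = 993/44.
Buyer burden = 1189/22 − 560/11 = 69/22; seller burden = 560/11 − 683/22 = 437/22.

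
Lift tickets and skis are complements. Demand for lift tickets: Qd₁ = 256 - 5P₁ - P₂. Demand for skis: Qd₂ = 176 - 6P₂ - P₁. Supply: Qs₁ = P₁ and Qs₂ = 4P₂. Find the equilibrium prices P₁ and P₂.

P₁ = 2384/59, P₂ = 800/59

Market 1: 256 - 5P₁ - P₂ = P₁ → 6P₁ + P₂ = 256.
Market 2: 10P₂ + P₁ = 176.
Eliminating P₂: 10×(1) − 1×(2) gives 59P₁ = 2384, so P₁ = 2384/59.
Back-substitute into (2): P₂ = (176 − 1×2384/59) / 10 = 800/59.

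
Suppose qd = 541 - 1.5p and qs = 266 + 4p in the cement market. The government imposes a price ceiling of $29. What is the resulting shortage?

Shortage = 115.5

Equilibrium price would be p* = 50, so the ceiling at 29 binds.
At p = 29: qd = 541 − 1.5(29) = 497.5, qs = 266 + 4(29) = 382.
Shortage = 497.5 − 382 = 115.5.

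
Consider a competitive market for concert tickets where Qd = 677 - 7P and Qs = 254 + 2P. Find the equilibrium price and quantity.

Set Qd = Qs: 677 - 7P = 254 + 2P.
423 = 9P, so P* = 47.
Q* = 677 − 7(47) = 348.

P* = 47, Q* = 348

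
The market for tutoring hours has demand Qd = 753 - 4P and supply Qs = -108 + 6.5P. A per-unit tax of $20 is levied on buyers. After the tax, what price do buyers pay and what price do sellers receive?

Pre-tax equilibrium: P* = 82, Q* = 425.
Tax on buyers shifts demand to Qd = 753 − 4(P + 20) = 673 - 4P.
673 - 4P = -108 + 6.5P gives seller price Ps = 1562/21; buyers pay Pb = 1562/21 + 20 = 1982/21.
New quantity: Q = 753 − 4(1982/21) = 7885/21.

Buyers pay 1982/21, sellers receive 1562/21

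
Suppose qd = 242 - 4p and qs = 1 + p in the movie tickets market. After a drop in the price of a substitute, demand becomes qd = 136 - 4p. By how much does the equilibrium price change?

Δp = -21.2

Original equilibrium: p* = 48.2, q* = 49.2.
New equilibrium: 136 - 4p = 1 + p, so 135 = 5p and p' = 27; q' = 136 − 4(27) = 28.
Change in price: 27 − 48.2 = -21.2.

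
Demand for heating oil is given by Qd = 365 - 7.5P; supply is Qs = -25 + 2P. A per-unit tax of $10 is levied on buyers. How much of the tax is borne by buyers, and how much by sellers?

Pre-tax equilibrium: P* = 780/19, Q* = 1085/19.
Tax on buyers shifts demand to Qd = 365 − 7.5(P + 10) = 290 - 7.5P.
290 - 7.5P = -25 + 2P gives seller price Ps = 630/19; buyers pay Pb = 630/19 + 10 = 820/19.
New quantity: Q = 365 − 7.5(820/19) = 785/19.
Buyer burden = 820/19 − 780/19 = 40/19; seller burden = 780/19 − 630/19 = 150/19.

Buyers bear 40/19, sellers bear 150/19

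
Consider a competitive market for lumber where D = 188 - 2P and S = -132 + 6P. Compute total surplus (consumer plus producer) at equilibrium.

Total surplus = 3888

Equilibrium: 188 - 2P = -132 + 6P gives P* = 40, Q* = 108.
Demand choke price: P = 94; supply starts at P = 22.
CS = ½(94 − 40)(108) = 2916; PS = ½(40 − 22)(108) = 972.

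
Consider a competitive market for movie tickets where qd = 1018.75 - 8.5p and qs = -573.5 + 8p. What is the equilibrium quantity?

Set qd = qs: 1018.75 - 8.5p = -573.5 + 8p.
1592.25 = 16.5p, so p* = 96.5.
q* = 1018.75 − 8.5(96.5) = 198.5.

q* = 198.5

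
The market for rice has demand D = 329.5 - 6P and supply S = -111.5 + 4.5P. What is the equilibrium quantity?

Q* = 77.5

Set D = S: 329.5 - 6P = -111.5 + 4.5P.
441 = 10.5P, so P* = 42.
Q* = 329.5 − 6(42) = 77.5.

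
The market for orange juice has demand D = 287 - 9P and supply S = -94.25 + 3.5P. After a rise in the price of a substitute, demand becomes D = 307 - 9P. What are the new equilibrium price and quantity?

Original equilibrium: P* = 30.5, Q* = 12.5.
New equilibrium: 307 - 9P = -94.25 + 3.5P, so 401.25 = 12.5P and P' = 32.1; Q' = 307 − 9(32.1) = 18.1.

P' = 32.1, Q' = 18.1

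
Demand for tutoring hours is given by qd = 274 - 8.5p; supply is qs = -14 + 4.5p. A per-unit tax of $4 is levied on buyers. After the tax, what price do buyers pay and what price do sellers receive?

Pre-tax equilibrium: p* = 288/13, q* = 1114/13.
Tax on buyers shifts demand to qd = 274 − 8.5(p + 4) = 240 - 8.5p.
240 - 8.5p = -14 + 4.5p gives seller price ps = 254/13; buyers pay pb = 254/13 + 4 = 306/13.
New quantity: q = 274 − 8.5(306/13) = 961/13.

Buyers pay 306/13, sellers receive 254/13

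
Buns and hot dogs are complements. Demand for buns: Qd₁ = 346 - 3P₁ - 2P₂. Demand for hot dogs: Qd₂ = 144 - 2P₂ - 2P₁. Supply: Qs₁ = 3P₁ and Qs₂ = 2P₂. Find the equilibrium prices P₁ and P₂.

P₁ = 54.8, P₂ = 8.6

Market 1: 346 - 3P₁ - 2P₂ = 3P₁ → 6P₁ + 2P₂ = 346.
Market 2: 4P₂ + 2P₁ = 144.
Eliminating P₂: 4×(1) − 2×(2) gives 20P₁ = 1096, so P₁ = 54.8.
Back-substitute into (2): P₂ = (144 − 2×54.8) / 4 = 8.6.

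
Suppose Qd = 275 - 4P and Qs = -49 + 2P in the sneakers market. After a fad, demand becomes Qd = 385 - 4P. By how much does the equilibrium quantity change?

ΔQ = 110/3

Original equilibrium: P* = 54, Q* = 59.
New equilibrium: 385 - 4P = -49 + 2P, so 434 = 6P and P' = 217/3; Q' = 385 − 4(217/3) = 287/3.
Change in quantity: 287/3 − 59 = 110/3.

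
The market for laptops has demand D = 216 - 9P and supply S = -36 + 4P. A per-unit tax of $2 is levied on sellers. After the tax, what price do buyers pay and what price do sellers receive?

Buyers pay $20, sellers receive $18

Pre-tax equilibrium: P* = 252/13, Q* = 540/13.
Tax on sellers shifts supply to S = -36 + 4(P − 2) = -44 + 4P.
216 - 9P = -44 + 4P gives buyer price Pb = 20; sellers receive Ps = 20 − 2 = 18.
New quantity: Q = 216 − 9(20) = 36.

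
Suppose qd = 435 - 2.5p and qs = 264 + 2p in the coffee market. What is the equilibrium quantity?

Set qd = qs: 435 - 2.5p = 264 + 2p.
171 = 4.5p, so p* = 38.
q* = 435 − 2.5(38) = 340.

q* = 340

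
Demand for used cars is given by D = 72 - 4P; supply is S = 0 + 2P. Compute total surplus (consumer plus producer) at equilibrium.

Equilibrium: 72 - 4P = 0 + 2P gives P* = 12, Q* = 24.
Demand choke price: P = 18; supply starts at P = 0.
CS = ½(18 − 12)(24) = 72; PS = ½(12 − 0)(24) = 144.

Total surplus = 216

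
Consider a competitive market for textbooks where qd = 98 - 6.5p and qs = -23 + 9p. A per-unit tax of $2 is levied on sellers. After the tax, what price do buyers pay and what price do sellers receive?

Buyers pay 278/31, sellers receive 216/31

Pre-tax equilibrium: p* = 242/31, q* = 1465/31.
Tax on sellers shifts supply to qs = -23 + 9(p − 2) = -41 + 9p.
98 - 6.5p = -41 + 9p gives buyer price pb = 278/31; sellers receive ps = 278/31 − 2 = 216/31.
New quantity: q = 98 − 6.5(278/31) = 1231/31.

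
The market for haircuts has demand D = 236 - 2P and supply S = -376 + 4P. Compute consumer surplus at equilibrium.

Consumer surplus = 256

Equilibrium: 236 - 2P = -376 + 4P gives P* = 102, Q* = 32.
Demand choke price (D = 0): P = 118.
CS = ½(118 − 102)(32) = 256.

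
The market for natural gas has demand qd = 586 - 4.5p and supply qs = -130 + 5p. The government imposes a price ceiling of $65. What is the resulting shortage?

Shortage = 98.5

Equilibrium price would be p* = 1432/19, so the ceiling at 65 binds.
At p = 65: qd = 586 − 4.5(65) = 293.5, qs = -130 + 5(65) = 195.
Shortage = 293.5 − 195 = 98.5.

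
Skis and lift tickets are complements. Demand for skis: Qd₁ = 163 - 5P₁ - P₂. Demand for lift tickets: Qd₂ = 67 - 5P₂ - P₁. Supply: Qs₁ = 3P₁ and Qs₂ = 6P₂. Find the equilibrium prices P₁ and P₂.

P₁ = 1726/87, P₂ = 373/87

Market 1: 163 - 5P₁ - P₂ = 3P₁ → 8P₁ + P₂ = 163.
Market 2: 11P₂ + P₁ = 67.
Eliminating P₂: 11×(1) − 1×(2) gives 87P₁ = 1726, so P₁ = 1726/87.
Back-substitute into (2): P₂ = (67 − 1×1726/87) / 11 = 373/87.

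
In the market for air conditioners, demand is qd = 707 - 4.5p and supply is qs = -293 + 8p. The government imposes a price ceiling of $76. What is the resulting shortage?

Shortage = 50

Equilibrium price would be p* = 80, so the ceiling at 76 binds.
At p = 76: qd = 707 − 4.5(76) = 365, qs = -293 + 8(76) = 315.
Shortage = 365 − 315 = 50.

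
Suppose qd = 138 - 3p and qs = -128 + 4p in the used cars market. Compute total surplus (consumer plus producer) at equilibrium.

Total surplus = 168

Equilibrium: 138 - 3p = -128 + 4p gives p* = 38, q* = 24.
Demand choke price: p = 46; supply starts at p = 32.
CS = ½(46 − 38)(24) = 96; PS = ½(38 − 32)(24) = 72.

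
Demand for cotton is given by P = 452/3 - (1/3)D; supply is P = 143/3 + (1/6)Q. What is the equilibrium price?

P* = 82

Set the two price expressions equal: 452/3 - (1/3)Q = 143/3 + (1/6)Q.
103 = 0.5Q, so Q* = 206.
P* = 452/3 − (1/3)(206) = 82.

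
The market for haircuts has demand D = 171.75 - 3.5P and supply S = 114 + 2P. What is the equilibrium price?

P* = 10.5

Set D = S: 171.75 - 3.5P = 114 + 2P.
57.75 = 5.5P, so P* = 10.5.
Q* = 171.75 − 3.5(10.5) = 135.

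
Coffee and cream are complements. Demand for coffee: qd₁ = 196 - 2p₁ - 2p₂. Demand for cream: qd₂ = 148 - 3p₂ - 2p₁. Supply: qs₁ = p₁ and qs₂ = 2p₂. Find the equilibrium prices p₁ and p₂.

p₁ = 684/11, p₂ = 52/11

Market 1: 196 - 2p₁ - 2p₂ = p₁ → 3p₁ + 2p₂ = 196.
Market 2: 5p₂ + 2p₁ = 148.
Eliminating p₂: 5×(1) − 2×(2) gives 11p₁ = 684, so p₁ = 684/11.
Back-substitute into (2): p₂ = (148 − 2×684/11) / 5 = 52/11.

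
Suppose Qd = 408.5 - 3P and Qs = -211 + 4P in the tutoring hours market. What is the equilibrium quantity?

Q* = 143

Set Qd = Qs: 408.5 - 3P = -211 + 4P.
619.5 = 7P, so P* = 88.5.
Q* = 408.5 − 3(88.5) = 143.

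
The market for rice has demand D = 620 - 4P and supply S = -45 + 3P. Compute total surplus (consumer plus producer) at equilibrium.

Equilibrium: 620 - 4P = -45 + 3P gives P* = 95, Q* = 240.
Demand choke price: P = 155; supply starts at P = 15.
CS = ½(155 − 95)(240) = 7200; PS = ½(95 − 15)(240) = 9600.

Total surplus = 16800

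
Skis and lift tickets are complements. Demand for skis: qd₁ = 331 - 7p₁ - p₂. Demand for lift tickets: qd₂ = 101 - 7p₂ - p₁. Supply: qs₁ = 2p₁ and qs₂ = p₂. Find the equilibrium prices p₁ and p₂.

Market 1: 331 - 7p₁ - p₂ = 2p₁ → 9p₁ + p₂ = 331.
Market 2: 8p₂ + p₁ = 101.
Eliminating p₂: 8×(1) − 1×(2) gives 71p₁ = 2547, so p₁ = 2547/71.
Back-substitute into (2): p₂ = (101 − 1×2547/71) / 8 = 578/71.

p₁ = 2547/71, p₂ = 578/71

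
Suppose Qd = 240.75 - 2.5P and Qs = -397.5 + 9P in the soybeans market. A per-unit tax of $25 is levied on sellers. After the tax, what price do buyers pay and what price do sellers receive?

Buyers pay 3453/46, sellers receive 2303/46

Pre-tax equilibrium: P* = 55.5, Q* = 102.
Tax on sellers shifts supply to Qs = -397.5 + 9(P − 25) = -622.5 + 9P.
240.75 - 2.5P = -622.5 + 9P gives buyer price Pb = 3453/46; sellers receive Ps = 3453/46 − 25 = 2303/46.
New quantity: Q = 240.75 − 2.5(3453/46) = 1221/23.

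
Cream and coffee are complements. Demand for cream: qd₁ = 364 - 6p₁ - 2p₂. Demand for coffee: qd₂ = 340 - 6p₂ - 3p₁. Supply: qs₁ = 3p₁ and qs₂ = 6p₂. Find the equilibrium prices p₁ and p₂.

Market 1: 364 - 6p₁ - 2p₂ = 3p₁ → 9p₁ + 2p₂ = 364.
Market 2: 12p₂ + 3p₁ = 340.
Eliminating p₂: 12×(1) − 2×(2) gives 102p₁ = 3688, so p₁ = 1844/51.
Back-substitute into (2): p₂ = (340 − 3×1844/51) / 12 = 328/17.

p₁ = 1844/51, p₂ = 328/17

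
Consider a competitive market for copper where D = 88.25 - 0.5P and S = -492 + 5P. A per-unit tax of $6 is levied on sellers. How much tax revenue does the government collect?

Pre-tax equilibrium: P* = 105.5, Q* = 35.5.
Tax on sellers shifts supply to S = -492 + 5(P − 6) = -522 + 5P.
88.25 - 0.5P = -522 + 5P gives buyer price Pb = 2441/22; sellers receive Ps = 2441/22 − 6 = 2309/22.
New quantity: Q = 88.25 − 0.5(2441/22) = 721/22.
Revenue = 6 × 721/22 = 2163/11.

Tax revenue = 2163/11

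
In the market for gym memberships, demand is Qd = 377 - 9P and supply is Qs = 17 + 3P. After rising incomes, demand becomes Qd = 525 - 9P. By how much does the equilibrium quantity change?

Original equilibrium: P* = 30, Q* = 107.
New equilibrium: 525 - 9P = 17 + 3P, so 508 = 12P and P' = 127/3; Q' = 525 − 9(127/3) = 144.
Change in quantity: 144 − 107 = 37.

ΔQ = 37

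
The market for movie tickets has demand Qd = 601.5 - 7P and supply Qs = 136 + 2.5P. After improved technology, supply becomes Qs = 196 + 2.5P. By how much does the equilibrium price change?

ΔP = -120/19

Original equilibrium: P* = 49, Q* = 258.5.
New equilibrium: 601.5 - 7P = 196 + 2.5P, so 405.5 = 9.5P and P' = 811/19; Q' = 601.5 − 7(811/19) = 11503/38.
Change in price: 811/19 − 49 = -120/19.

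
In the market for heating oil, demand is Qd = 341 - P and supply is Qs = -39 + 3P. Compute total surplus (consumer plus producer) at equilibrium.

Total surplus = 40344

Equilibrium: 341 - P = -39 + 3P gives P* = 95, Q* = 246.
Demand choke price: P = 341; supply starts at P = 13.
CS = ½(341 − 95)(246) = 30258; PS = ½(95 − 13)(246) = 10086.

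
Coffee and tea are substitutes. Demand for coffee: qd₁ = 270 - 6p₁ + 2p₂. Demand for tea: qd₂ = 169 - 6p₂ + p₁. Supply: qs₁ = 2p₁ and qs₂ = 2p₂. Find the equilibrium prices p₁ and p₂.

Market 1: 270 - 6p₁ + 2p₂ = 2p₁ → 8p₁ - 2p₂ = 270.
Market 2: 8p₂ - p₁ = 169.
Eliminating p₂: 8×(1) + 2×(2) gives 62p₁ = 2498, so p₁ = 1249/31.
Back-substitute into (2): p₂ = (169 + 1×1249/31) / 8 = 811/31.

p₁ = 1249/31, p₂ = 811/31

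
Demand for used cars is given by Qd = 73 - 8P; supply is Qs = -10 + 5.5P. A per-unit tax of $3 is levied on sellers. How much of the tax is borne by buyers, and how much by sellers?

Pre-tax equilibrium: P* = 166/27, Q* = 643/27.
Tax on sellers shifts supply to Qs = -10 + 5.5(P − 3) = -26.5 + 5.5P.
73 - 8P = -26.5 + 5.5P gives buyer price Pb = 199/27; sellers receive Ps = 199/27 − 3 = 118/27.
New quantity: Q = 73 − 8(199/27) = 379/27.
Buyer burden = 199/27 − 166/27 = 11/9; seller burden = 166/27 − 118/27 = 16/9.

Buyers bear 11/9, sellers bear 16/9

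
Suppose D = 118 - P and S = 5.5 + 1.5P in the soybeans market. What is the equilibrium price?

Set D = S: 118 - P = 5.5 + 1.5P.
112.5 = 2.5P, so P* = 45.
Q* = 118 − 1(45) = 73.

P* = 45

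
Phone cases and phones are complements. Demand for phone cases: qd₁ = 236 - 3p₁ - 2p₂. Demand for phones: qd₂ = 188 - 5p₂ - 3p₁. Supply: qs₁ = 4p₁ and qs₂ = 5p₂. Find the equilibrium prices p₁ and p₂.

p₁ = 31, p₂ = 9.5

Market 1: 236 - 3p₁ - 2p₂ = 4p₁ → 7p₁ + 2p₂ = 236.
Market 2: 10p₂ + 3p₁ = 188.
Eliminating p₂: 10×(1) − 2×(2) gives 64p₁ = 1984, so p₁ = 31.
Back-substitute into (2): p₂ = (188 − 3×31) / 10 = 9.5.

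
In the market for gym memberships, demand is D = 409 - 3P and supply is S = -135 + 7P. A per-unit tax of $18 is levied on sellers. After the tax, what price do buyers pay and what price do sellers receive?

Pre-tax equilibrium: P* = 54.4, Q* = 245.8.
Tax on sellers shifts supply to S = -135 + 7(P − 18) = -261 + 7P.
409 - 3P = -261 + 7P gives buyer price Pb = 67; sellers receive Ps = 67 − 18 = 49.
New quantity: Q = 409 − 3(67) = 208.

Buyers pay $67, sellers receive $49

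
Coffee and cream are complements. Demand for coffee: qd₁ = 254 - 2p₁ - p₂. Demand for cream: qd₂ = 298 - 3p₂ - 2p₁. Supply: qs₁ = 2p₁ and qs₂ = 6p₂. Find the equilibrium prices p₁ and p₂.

p₁ = 994/17, p₂ = 342/17

Market 1: 254 - 2p₁ - p₂ = 2p₁ → 4p₁ + p₂ = 254.
Market 2: 9p₂ + 2p₁ = 298.
Eliminating p₂: 9×(1) − 1×(2) gives 34p₁ = 1988, so p₁ = 994/17.
Back-substitute into (2): p₂ = (298 − 2×994/17) / 9 = 342/17.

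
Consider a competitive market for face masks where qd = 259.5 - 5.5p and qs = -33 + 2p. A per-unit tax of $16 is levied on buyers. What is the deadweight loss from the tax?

Pre-tax equilibrium: p* = 39, q* = 45.
Tax on buyers shifts demand to qd = 259.5 − 5.5(p + 16) = 171.5 - 5.5p.
171.5 - 5.5p = -33 + 2p gives seller price ps = 409/15; buyers pay pb = 409/15 + 16 = 649/15.
New quantity: q = 259.5 − 5.5(649/15) = 323/15.
DWL = ½ × 16 × (45 − 323/15) = 2816/15.

Deadweight loss = 2816/15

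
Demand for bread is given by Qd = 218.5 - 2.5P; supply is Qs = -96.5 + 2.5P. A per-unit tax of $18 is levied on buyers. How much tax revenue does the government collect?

Tax revenue = 693

Pre-tax equilibrium: P* = 63, Q* = 61.
Tax on buyers shifts demand to Qd = 218.5 − 2.5(P + 18) = 173.5 - 2.5P.
173.5 - 2.5P = -96.5 + 2.5P gives seller price Ps = 54; buyers pay Pb = 54 + 18 = 72.
New quantity: Q = 218.5 − 2.5(72) = 38.5.
Revenue = 18 × 38.5 = 693.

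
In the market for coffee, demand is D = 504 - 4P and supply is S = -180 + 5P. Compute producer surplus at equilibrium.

Producer surplus = 4000

Equilibrium: 504 - 4P = -180 + 5P gives P* = 76, Q* = 200.
Supply starts at P = 36 (where S = 0).
PS = ½(76 − 36)(200) = 4000.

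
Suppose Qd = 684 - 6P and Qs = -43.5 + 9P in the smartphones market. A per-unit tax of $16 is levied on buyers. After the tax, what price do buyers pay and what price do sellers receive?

Buyers pay $58.1, sellers receive $42.1

Pre-tax equilibrium: P* = 48.5, Q* = 393.
Tax on buyers shifts demand to Qd = 684 − 6(P + 16) = 588 - 6P.
588 - 6P = -43.5 + 9P gives seller price Ps = 42.1; buyers pay Pb = 42.1 + 16 = 58.1.
New quantity: Q = 684 − 6(58.1) = 335.4.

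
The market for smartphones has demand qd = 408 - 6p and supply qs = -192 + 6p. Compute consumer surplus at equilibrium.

Consumer surplus = 972

Equilibrium: 408 - 6p = -192 + 6p gives p* = 50, q* = 108.
Demand choke price (qd = 0): p = 68.
CS = ½(68 − 50)(108) = 972.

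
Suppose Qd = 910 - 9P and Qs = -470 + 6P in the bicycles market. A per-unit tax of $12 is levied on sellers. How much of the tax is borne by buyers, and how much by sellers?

Buyers bear $4.8, sellers bear $7.2

Pre-tax equilibrium: P* = 92, Q* = 82.
Tax on sellers shifts supply to Qs = -470 + 6(P − 12) = -542 + 6P.
910 - 9P = -542 + 6P gives buyer price Pb = 96.8; sellers receive Ps = 96.8 − 12 = 84.8.
New quantity: Q = 910 − 9(96.8) = 38.8.
Buyer burden = 96.8 − 92 = 4.8; seller burden = 92 − 84.8 = 7.2.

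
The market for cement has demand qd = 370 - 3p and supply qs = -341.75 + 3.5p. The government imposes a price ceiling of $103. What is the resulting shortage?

Shortage = 42.25

Equilibrium price would be p* = 109.5, so the ceiling at 103 binds.
At p = 103: qd = 370 − 3(103) = 61, qs = -341.75 + 3.5(103) = 18.75.
Shortage = 61 − 18.75 = 42.25.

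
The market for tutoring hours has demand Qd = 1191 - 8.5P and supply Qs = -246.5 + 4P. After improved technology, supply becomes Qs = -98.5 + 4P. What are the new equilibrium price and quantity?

Original equilibrium: P* = 115, Q* = 213.5.
New equilibrium: 1191 - 8.5P = -98.5 + 4P, so 1289.5 = 12.5P and P' = 103.16; Q' = 1191 − 8.5(103.16) = 314.14.

P' = 103.16, Q' = 314.14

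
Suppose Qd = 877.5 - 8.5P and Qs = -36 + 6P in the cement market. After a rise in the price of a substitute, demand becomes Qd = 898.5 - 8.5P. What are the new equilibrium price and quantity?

Original equilibrium: P* = 63, Q* = 342.
New equilibrium: 898.5 - 8.5P = -36 + 6P, so 934.5 = 14.5P and P' = 1869/29; Q' = 898.5 − 8.5(1869/29) = 10170/29.

P' = 1869/29, Q' = 10170/29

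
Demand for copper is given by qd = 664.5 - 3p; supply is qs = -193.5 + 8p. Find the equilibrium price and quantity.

p* = 78, q* = 430.5

Set qd = qs: 664.5 - 3p = -193.5 + 8p.
858 = 11p, so p* = 78.
q* = 664.5 − 3(78) = 430.5.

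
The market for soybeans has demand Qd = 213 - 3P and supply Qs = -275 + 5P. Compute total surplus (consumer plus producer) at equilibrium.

Total surplus = 240

Equilibrium: 213 - 3P = -275 + 5P gives P* = 61, Q* = 30.
Demand choke price: P = 71; supply starts at P = 55.
CS = ½(71 − 61)(30) = 150; PS = ½(61 − 55)(30) = 90.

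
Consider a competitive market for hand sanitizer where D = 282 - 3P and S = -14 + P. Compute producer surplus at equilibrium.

Producer surplus = 1800

Equilibrium: 282 - 3P = -14 + P gives P* = 74, Q* = 60.
Supply starts at P = 14 (where S = 0).
PS = ½(74 − 14)(60) = 1800.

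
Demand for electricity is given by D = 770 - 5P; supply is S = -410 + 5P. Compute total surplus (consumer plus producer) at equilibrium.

Total surplus = 6480

Equilibrium: 770 - 5P = -410 + 5P gives P* = 118, Q* = 180.
Demand choke price: P = 154; supply starts at P = 82.
CS = ½(154 − 118)(180) = 3240; PS = ½(118 − 82)(180) = 3240.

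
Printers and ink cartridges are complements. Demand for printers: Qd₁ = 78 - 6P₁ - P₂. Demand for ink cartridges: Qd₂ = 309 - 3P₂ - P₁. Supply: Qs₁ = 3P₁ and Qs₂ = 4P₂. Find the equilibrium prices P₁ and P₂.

Market 1: 78 - 6P₁ - P₂ = 3P₁ → 9P₁ + P₂ = 78.
Market 2: 7P₂ + P₁ = 309.
Eliminating P₂: 7×(1) − 1×(2) gives 62P₁ = 237, so P₁ = 237/62.
Back-substitute into (2): P₂ = (309 − 1×237/62) / 7 = 2703/62.

P₁ = 237/62, P₂ = 2703/62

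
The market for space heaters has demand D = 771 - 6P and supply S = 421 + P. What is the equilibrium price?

Set D = S: 771 - 6P = 421 + P.
350 = 7P, so P* = 50.
Q* = 771 − 6(50) = 471.

P* = 50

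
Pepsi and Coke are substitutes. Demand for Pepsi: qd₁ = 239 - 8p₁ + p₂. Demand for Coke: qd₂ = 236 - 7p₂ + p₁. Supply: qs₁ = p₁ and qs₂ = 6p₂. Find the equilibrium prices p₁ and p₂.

Market 1: 239 - 8p₁ + p₂ = p₁ → 9p₁ - p₂ = 239.
Market 2: 13p₂ - p₁ = 236.
Eliminating p₂: 13×(1) + 1×(2) gives 116p₁ = 3343, so p₁ = 3343/116.
Back-substitute into (2): p₂ = (236 + 1×3343/116) / 13 = 2363/116.

p₁ = 3343/116, p₂ = 2363/116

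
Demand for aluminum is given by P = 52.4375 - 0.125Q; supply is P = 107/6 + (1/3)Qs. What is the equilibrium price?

Set the two price expressions equal: 52.4375 - 0.125Q = 107/6 + (1/3)Q.
1661/48 = (11/24)Q, so Q* = 75.5.
P* = 52.4375 − (0.125)(75.5) = 43.

P* = 43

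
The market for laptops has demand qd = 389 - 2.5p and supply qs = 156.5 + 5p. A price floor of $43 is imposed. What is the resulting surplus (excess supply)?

Surplus = 90

Equilibrium price would be p* = 31, so the floor at 43 binds.
At p = 43: qd = 281.5, qs = 371.5.
Surplus = 371.5 − 281.5 = 90.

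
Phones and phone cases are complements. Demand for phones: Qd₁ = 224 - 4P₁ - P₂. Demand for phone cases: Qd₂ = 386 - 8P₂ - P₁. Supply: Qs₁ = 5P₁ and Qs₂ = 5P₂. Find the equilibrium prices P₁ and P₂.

P₁ = 1263/58, P₂ = 1625/58

Market 1: 224 - 4P₁ - P₂ = 5P₁ → 9P₁ + P₂ = 224.
Market 2: 13P₂ + P₁ = 386.
Eliminating P₂: 13×(1) − 1×(2) gives 116P₁ = 2526, so P₁ = 1263/58.
Back-substitute into (2): P₂ = (386 − 1×1263/58) / 13 = 1625/58.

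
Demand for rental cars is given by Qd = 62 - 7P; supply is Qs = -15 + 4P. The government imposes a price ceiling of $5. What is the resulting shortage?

Equilibrium price would be P* = 7, so the ceiling at 5 binds.
At P = 5: Qd = 62 − 7(5) = 27, Qs = -15 + 4(5) = 5.
Shortage = 27 − 5 = 22.

Shortage = 22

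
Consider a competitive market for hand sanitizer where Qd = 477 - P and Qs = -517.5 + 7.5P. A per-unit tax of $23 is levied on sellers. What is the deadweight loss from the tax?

Deadweight loss = 7935/34

Pre-tax equilibrium: P* = 117, Q* = 360.
Tax on sellers shifts supply to Qs = -517.5 + 7.5(P − 23) = -690 + 7.5P.
477 - P = -690 + 7.5P gives buyer price Pb = 2334/17; sellers receive Ps = 2334/17 − 23 = 1943/17.
New quantity: Q = 477 − 1(2334/17) = 5775/17.
DWL = ½ × 23 × (360 − 5775/17) = 7935/34.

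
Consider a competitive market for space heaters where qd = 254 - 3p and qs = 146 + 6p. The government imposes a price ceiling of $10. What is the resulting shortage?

Shortage = 18

Equilibrium price would be p* = 12, so the ceiling at 10 binds.
At p = 10: qd = 254 − 3(10) = 224, qs = 146 + 6(10) = 206.
Shortage = 224 − 206 = 18.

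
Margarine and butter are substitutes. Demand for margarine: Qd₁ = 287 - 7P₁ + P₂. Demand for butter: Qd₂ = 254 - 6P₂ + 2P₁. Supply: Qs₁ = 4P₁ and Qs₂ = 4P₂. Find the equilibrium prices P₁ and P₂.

Market 1: 287 - 7P₁ + P₂ = 4P₁ → 11P₁ - P₂ = 287.
Market 2: 10P₂ - 2P₁ = 254.
Eliminating P₂: 10×(1) + 1×(2) gives 108P₁ = 3124, so P₁ = 781/27.
Back-substitute into (2): P₂ = (254 + 2×781/27) / 10 = 842/27.

P₁ = 781/27, P₂ = 842/27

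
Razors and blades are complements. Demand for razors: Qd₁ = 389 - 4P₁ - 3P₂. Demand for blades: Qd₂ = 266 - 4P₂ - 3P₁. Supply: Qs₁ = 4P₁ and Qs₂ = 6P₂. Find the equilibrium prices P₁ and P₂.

P₁ = 3092/71, P₂ = 961/71

Market 1: 389 - 4P₁ - 3P₂ = 4P₁ → 8P₁ + 3P₂ = 389.
Market 2: 10P₂ + 3P₁ = 266.
Eliminating P₂: 10×(1) − 3×(2) gives 71P₁ = 3092, so P₁ = 3092/71.
Back-substitute into (2): P₂ = (266 − 3×3092/71) / 10 = 961/71.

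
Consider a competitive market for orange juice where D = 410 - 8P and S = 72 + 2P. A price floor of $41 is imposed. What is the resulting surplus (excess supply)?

Surplus = 72

Equilibrium price would be P* = 33.8, so the floor at 41 binds.
At P = 41: D = 82, S = 154.
Surplus = 154 − 82 = 72.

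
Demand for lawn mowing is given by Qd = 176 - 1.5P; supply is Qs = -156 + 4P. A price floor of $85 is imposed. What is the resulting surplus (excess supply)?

Surplus = 135.5

Equilibrium price would be P* = 664/11, so the floor at 85 binds.
At P = 85: Qd = 48.5, Qs = 184.
Surplus = 184 − 48.5 = 135.5.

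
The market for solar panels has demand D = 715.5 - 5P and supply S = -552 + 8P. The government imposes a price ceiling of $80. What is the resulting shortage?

Shortage = 227.5

Equilibrium price would be P* = 97.5, so the ceiling at 80 binds.
At P = 80: D = 715.5 − 5(80) = 315.5, S = -552 + 8(80) = 88.
Shortage = 315.5 − 88 = 227.5.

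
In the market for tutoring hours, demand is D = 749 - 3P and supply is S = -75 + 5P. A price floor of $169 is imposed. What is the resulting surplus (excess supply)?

Equilibrium price would be P* = 103, so the floor at 169 binds.
At P = 169: D = 242, S = 770.
Surplus = 770 − 242 = 528.

Surplus = 528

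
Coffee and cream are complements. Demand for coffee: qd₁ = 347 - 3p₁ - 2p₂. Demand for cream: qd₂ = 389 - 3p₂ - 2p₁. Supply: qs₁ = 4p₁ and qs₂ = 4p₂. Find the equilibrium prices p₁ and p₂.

Market 1: 347 - 3p₁ - 2p₂ = 4p₁ → 7p₁ + 2p₂ = 347.
Market 2: 7p₂ + 2p₁ = 389.
Eliminating p₂: 7×(1) − 2×(2) gives 45p₁ = 1651, so p₁ = 1651/45.
Back-substitute into (2): p₂ = (389 − 2×1651/45) / 7 = 2029/45.

p₁ = 1651/45, p₂ = 2029/45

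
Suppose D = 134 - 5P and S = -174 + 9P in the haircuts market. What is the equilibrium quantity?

Set D = S: 134 - 5P = -174 + 9P.
308 = 14P, so P* = 22.
Q* = 134 − 5(22) = 24.

Q* = 24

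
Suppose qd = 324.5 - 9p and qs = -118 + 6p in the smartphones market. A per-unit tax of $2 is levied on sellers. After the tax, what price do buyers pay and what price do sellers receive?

Pre-tax equilibrium: p* = 29.5, q* = 59.
Tax on sellers shifts supply to qs = -118 + 6(p − 2) = -130 + 6p.
324.5 - 9p = -130 + 6p gives buyer price pb = 30.3; sellers receive ps = 30.3 − 2 = 28.3.
New quantity: q = 324.5 − 9(30.3) = 51.8.

Buyers pay $30.3, sellers receive $28.3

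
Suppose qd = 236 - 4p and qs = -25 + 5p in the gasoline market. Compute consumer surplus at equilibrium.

Consumer surplus = 1800

Equilibrium: 236 - 4p = -25 + 5p gives p* = 29, q* = 120.
Demand choke price (qd = 0): p = 59.
CS = ½(59 − 29)(120) = 1800.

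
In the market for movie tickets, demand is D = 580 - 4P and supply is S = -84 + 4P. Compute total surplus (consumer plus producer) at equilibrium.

Equilibrium: 580 - 4P = -84 + 4P gives P* = 83, Q* = 248.
Demand choke price: P = 145; supply starts at P = 21.
CS = ½(145 − 83)(248) = 7688; PS = ½(83 − 21)(248) = 7688.

Total surplus = 15376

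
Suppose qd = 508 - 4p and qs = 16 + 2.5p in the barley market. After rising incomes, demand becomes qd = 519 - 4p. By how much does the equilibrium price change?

Original equilibrium: p* = 984/13, q* = 2668/13.
New equilibrium: 519 - 4p = 16 + 2.5p, so 503 = 6.5p and p' = 1006/13; q' = 519 − 4(1006/13) = 2723/13.
Change in price: 1006/13 − 984/13 = 22/13.

Δp = 22/13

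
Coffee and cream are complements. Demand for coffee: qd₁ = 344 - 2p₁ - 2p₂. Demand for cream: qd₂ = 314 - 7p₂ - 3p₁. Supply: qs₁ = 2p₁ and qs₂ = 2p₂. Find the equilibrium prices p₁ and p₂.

p₁ = 1234/15, p₂ = 112/15

Market 1: 344 - 2p₁ - 2p₂ = 2p₁ → 4p₁ + 2p₂ = 344.
Market 2: 9p₂ + 3p₁ = 314.
Eliminating p₂: 9×(1) − 2×(2) gives 30p₁ = 2468, so p₁ = 1234/15.
Back-substitute into (2): p₂ = (314 − 3×1234/15) / 9 = 112/15.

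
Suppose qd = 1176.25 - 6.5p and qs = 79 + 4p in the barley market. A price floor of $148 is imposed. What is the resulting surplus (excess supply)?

Equilibrium price would be p* = 104.5, so the floor at 148 binds.
At p = 148: qd = 214.25, qs = 671.
Surplus = 671 − 214.25 = 456.75.

Surplus = 456.75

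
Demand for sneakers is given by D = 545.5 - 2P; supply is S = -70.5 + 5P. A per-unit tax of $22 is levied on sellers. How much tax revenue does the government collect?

Pre-tax equilibrium: P* = 88, Q* = 369.5.
Tax on sellers shifts supply to S = -70.5 + 5(P − 22) = -180.5 + 5P.
545.5 - 2P = -180.5 + 5P gives buyer price Pb = 726/7; sellers receive Ps = 726/7 − 22 = 572/7.
New quantity: Q = 545.5 − 2(726/7) = 4733/14.
Revenue = 22 × 4733/14 = 52063/7.

Tax revenue = 52063/7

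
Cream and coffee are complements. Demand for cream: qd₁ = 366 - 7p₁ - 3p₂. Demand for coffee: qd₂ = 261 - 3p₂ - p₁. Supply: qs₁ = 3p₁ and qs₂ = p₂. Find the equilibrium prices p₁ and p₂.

Market 1: 366 - 7p₁ - 3p₂ = 3p₁ → 10p₁ + 3p₂ = 366.
Market 2: 4p₂ + p₁ = 261.
Eliminating p₂: 4×(1) − 3×(2) gives 37p₁ = 681, so p₁ = 681/37.
Back-substitute into (2): p₂ = (261 − 1×681/37) / 4 = 2244/37.

p₁ = 681/37, p₂ = 2244/37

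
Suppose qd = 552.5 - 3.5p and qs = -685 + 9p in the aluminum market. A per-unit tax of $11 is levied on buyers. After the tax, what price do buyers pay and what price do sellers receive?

Buyers pay $106.92, sellers receive $95.92

Pre-tax equilibrium: p* = 99, q* = 206.
Tax on buyers shifts demand to qd = 552.5 − 3.5(p + 11) = 514 - 3.5p.
514 - 3.5p = -685 + 9p gives seller price ps = 95.92; buyers pay pb = 95.92 + 11 = 106.92.
New quantity: q = 552.5 − 3.5(106.92) = 178.28.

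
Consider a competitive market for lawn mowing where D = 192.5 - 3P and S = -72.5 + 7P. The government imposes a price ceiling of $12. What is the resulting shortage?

Shortage = 145

Equilibrium price would be P* = 26.5, so the ceiling at 12 binds.
At P = 12: D = 192.5 − 3(12) = 156.5, S = -72.5 + 7(12) = 11.5.
Shortage = 156.5 − 11.5 = 145.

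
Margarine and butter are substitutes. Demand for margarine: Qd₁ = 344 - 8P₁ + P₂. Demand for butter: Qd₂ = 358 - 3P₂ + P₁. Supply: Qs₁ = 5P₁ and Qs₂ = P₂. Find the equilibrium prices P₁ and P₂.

Market 1: 344 - 8P₁ + P₂ = 5P₁ → 13P₁ - P₂ = 344.
Market 2: 4P₂ - P₁ = 358.
Eliminating P₂: 4×(1) + 1×(2) gives 51P₁ = 1734, so P₁ = 34.
Back-substitute into (2): P₂ = (358 + 1×34) / 4 = 98.

P₁ = 34, P₂ = 98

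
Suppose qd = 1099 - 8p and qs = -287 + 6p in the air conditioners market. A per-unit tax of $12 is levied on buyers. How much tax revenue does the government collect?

Tax revenue = 22332/7

Pre-tax equilibrium: p* = 99, q* = 307.
Tax on buyers shifts demand to qd = 1099 − 8(p + 12) = 1003 - 8p.
1003 - 8p = -287 + 6p gives seller price ps = 645/7; buyers pay pb = 645/7 + 12 = 729/7.
New quantity: q = 1099 − 8(729/7) = 1861/7.
Revenue = 12 × 1861/7 = 22332/7.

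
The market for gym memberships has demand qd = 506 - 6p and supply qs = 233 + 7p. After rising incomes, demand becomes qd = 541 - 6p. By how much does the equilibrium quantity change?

Δq = 245/13

Original equilibrium: p* = 21, q* = 380.
New equilibrium: 541 - 6p = 233 + 7p, so 308 = 13p and p' = 308/13; q' = 541 − 6(308/13) = 5185/13.
Change in quantity: 5185/13 − 380 = 245/13.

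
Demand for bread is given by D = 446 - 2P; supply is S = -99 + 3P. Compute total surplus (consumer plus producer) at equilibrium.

Total surplus = 21660

Equilibrium: 446 - 2P = -99 + 3P gives P* = 109, Q* = 228.
Demand choke price: P = 223; supply starts at P = 33.
CS = ½(223 − 109)(228) = 12996; PS = ½(109 − 33)(228) = 8664.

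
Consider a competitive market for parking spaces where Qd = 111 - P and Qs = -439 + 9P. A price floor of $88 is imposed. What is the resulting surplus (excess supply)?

Equilibrium price would be P* = 55, so the floor at 88 binds.
At P = 88: Qd = 23, Qs = 353.
Surplus = 353 − 23 = 330.

Surplus = 330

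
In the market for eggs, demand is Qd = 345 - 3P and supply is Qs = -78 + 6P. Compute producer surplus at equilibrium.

Equilibrium: 345 - 3P = -78 + 6P gives P* = 47, Q* = 204.
Supply starts at P = 13 (where Qs = 0).
PS = ½(47 − 13)(204) = 3468.

Producer surplus = 3468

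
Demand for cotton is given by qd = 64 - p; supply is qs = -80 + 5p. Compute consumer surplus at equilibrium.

Equilibrium: 64 - p = -80 + 5p gives p* = 24, q* = 40.
Demand choke price (qd = 0): p = 64.
CS = ½(64 − 24)(40) = 800.

Consumer surplus = 800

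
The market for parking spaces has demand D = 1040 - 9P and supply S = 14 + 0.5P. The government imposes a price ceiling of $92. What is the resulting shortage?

Shortage = 152

Equilibrium price would be P* = 108, so the ceiling at 92 binds.
At P = 92: D = 1040 − 9(92) = 212, S = 14 + 0.5(92) = 60.
Shortage = 212 − 60 = 152.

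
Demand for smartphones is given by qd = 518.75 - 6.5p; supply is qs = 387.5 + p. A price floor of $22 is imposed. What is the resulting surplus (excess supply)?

Surplus = 33.75

Equilibrium price would be p* = 17.5, so the floor at 22 binds.
At p = 22: qd = 375.75, qs = 409.5.
Surplus = 409.5 − 375.75 = 33.75.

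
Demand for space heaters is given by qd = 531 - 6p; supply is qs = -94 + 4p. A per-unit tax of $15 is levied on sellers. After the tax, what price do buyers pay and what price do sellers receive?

Buyers pay $68.5, sellers receive $53.5

Pre-tax equilibrium: p* = 62.5, q* = 156.
Tax on sellers shifts supply to qs = -94 + 4(p − 15) = -154 + 4p.
531 - 6p = -154 + 4p gives buyer price pb = 68.5; sellers receive ps = 68.5 − 15 = 53.5.
New quantity: q = 531 − 6(68.5) = 120.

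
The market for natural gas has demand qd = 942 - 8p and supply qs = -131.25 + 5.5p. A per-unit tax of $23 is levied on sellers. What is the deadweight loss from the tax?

Deadweight loss = 23276/27

Pre-tax equilibrium: p* = 79.5, q* = 306.
Tax on sellers shifts supply to qs = -131.25 + 5.5(p − 23) = -257.75 + 5.5p.
942 - 8p = -257.75 + 5.5p gives buyer price pb = 4799/54; sellers receive ps = 4799/54 − 23 = 3557/54.
New quantity: q = 942 − 8(4799/54) = 6238/27.
DWL = ½ × 23 × (306 − 6238/27) = 23276/27.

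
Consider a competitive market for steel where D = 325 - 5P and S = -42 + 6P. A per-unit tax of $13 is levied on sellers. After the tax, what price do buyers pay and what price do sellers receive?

Pre-tax equilibrium: P* = 367/11, Q* = 1740/11.
Tax on sellers shifts supply to S = -42 + 6(P − 13) = -120 + 6P.
325 - 5P = -120 + 6P gives buyer price Pb = 445/11; sellers receive Ps = 445/11 − 13 = 302/11.
New quantity: Q = 325 − 5(445/11) = 1350/11.

Buyers pay 445/11, sellers receive 302/11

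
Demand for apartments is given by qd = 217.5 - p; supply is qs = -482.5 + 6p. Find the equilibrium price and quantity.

p* = 100, q* = 117.5

Set qd = qs: 217.5 - p = -482.5 + 6p.
700 = 7p, so p* = 100.
q* = 217.5 − 1(100) = 117.5.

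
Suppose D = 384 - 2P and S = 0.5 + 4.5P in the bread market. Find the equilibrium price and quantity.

P* = 59, Q* = 266

Set D = S: 384 - 2P = 0.5 + 4.5P.
383.5 = 6.5P, so P* = 59.
Q* = 384 − 2(59) = 266.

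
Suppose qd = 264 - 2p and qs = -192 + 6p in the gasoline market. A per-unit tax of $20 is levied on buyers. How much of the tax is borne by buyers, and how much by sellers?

Buyers bear $15, sellers bear $5

Pre-tax equilibrium: p* = 57, q* = 150.
Tax on buyers shifts demand to qd = 264 − 2(p + 20) = 224 - 2p.
224 - 2p = -192 + 6p gives seller price ps = 52; buyers pay pb = 52 + 20 = 72.
New quantity: q = 264 − 2(72) = 120.
Buyer burden = 72 − 57 = 15; seller burden = 57 − 52 = 5.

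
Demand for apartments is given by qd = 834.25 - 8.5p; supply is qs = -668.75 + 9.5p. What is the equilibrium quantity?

q* = 124.5

Set qd = qs: 834.25 - 8.5p = -668.75 + 9.5p.
1503 = 18p, so p* = 83.5.
q* = 834.25 − 8.5(83.5) = 124.5.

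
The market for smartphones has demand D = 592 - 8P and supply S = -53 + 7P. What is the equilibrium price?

Set D = S: 592 - 8P = -53 + 7P.
645 = 15P, so P* = 43.
Q* = 592 − 8(43) = 248.

P* = 43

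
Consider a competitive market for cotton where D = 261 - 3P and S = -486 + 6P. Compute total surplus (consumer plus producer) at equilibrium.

Total surplus = 36

Equilibrium: 261 - 3P = -486 + 6P gives P* = 83, Q* = 12.
Demand choke price: P = 87; supply starts at P = 81.
CS = ½(87 − 83)(12) = 24; PS = ½(83 − 81)(12) = 12.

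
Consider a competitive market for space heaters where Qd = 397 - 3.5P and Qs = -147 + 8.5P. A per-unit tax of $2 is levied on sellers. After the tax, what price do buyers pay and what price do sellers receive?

Buyers pay $46.75, sellers receive $44.75

Pre-tax equilibrium: P* = 136/3, Q* = 715/3.
Tax on sellers shifts supply to Qs = -147 + 8.5(P − 2) = -164 + 8.5P.
397 - 3.5P = -164 + 8.5P gives buyer price Pb = 46.75; sellers receive Ps = 46.75 − 2 = 44.75.
New quantity: Q = 397 − 3.5(46.75) = 233.375.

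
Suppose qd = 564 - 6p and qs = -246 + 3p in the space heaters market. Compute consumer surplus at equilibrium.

Consumer surplus = 48

Equilibrium: 564 - 6p = -246 + 3p gives p* = 90, q* = 24.
Demand choke price (qd = 0): p = 94.
CS = ½(94 − 90)(24) = 48.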